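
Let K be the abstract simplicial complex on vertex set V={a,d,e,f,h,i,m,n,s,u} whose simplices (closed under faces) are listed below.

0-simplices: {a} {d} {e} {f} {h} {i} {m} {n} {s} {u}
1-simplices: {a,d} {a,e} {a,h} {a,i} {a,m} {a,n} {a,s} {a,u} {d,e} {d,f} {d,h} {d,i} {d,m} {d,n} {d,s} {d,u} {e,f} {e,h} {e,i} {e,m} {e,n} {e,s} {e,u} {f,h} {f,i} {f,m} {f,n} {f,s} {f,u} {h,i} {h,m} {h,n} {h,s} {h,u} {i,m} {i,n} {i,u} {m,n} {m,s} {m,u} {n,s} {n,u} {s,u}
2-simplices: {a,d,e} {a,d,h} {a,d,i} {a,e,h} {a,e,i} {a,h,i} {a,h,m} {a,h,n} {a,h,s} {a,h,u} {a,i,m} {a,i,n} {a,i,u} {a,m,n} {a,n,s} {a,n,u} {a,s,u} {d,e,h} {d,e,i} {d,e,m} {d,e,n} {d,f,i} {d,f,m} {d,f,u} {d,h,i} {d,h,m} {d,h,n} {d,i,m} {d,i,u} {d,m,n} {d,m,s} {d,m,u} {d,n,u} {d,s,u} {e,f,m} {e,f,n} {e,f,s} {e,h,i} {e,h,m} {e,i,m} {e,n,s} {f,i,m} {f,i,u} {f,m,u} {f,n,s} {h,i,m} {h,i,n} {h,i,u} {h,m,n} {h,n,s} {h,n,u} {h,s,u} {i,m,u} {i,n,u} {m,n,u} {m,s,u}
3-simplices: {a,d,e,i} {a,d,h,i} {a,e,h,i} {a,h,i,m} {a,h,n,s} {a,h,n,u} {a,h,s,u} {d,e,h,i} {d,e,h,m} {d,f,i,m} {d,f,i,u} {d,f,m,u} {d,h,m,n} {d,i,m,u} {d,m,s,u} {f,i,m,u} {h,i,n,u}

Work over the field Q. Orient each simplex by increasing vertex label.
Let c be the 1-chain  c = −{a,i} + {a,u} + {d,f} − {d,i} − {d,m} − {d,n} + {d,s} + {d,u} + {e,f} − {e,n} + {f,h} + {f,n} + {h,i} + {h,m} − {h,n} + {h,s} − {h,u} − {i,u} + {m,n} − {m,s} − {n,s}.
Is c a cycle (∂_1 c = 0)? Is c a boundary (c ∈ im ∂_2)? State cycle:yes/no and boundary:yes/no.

n_0=10 n_1=43 n_2=56 n_3=17  [Q]
∂1: piv[ad,ae,ah,ai,am,an,as,au,df] rk=9  ker:de,dh,di,dm,dn,ds,du,ef,eh,ei,em,en,es,eu,fh,fi,fm,fn,fs,fu,hi,hm,hn,hs,hu,im,in,iu,mn,ms,mu,ns,nu,su
∂2: piv[ade,adh,adi,aeh,aei,ahi,ahm,ahn,ahs,ahu,aim,ain,aiu,amn,ans,anu,asu,dem,den,dfi,dfm,dfu,dhm,dhn,diu,dms,dmu,dsu,efm,efn,efs,ens] rk=32  ker:deh,dei,dhi,dim,dmn,dnu,ehi,ehm,eim,fim,fiu,fmu,fns,him,hin,hiu,hmn,hns,hnu,hsu,imu,inu,mnu,msu
∂3: piv[adei,adhi,aehi,ahim,ahns,ahnu,ahsu,dehi,dehm,dfim,dfiu,dfmu,dhmn,dimu,dmsu,hinu] rk=16  ker:fimu
∂1c = 0
c vs im∂2: residual ≠ 0 ⇒ not boundary

cycle:yes boundary:no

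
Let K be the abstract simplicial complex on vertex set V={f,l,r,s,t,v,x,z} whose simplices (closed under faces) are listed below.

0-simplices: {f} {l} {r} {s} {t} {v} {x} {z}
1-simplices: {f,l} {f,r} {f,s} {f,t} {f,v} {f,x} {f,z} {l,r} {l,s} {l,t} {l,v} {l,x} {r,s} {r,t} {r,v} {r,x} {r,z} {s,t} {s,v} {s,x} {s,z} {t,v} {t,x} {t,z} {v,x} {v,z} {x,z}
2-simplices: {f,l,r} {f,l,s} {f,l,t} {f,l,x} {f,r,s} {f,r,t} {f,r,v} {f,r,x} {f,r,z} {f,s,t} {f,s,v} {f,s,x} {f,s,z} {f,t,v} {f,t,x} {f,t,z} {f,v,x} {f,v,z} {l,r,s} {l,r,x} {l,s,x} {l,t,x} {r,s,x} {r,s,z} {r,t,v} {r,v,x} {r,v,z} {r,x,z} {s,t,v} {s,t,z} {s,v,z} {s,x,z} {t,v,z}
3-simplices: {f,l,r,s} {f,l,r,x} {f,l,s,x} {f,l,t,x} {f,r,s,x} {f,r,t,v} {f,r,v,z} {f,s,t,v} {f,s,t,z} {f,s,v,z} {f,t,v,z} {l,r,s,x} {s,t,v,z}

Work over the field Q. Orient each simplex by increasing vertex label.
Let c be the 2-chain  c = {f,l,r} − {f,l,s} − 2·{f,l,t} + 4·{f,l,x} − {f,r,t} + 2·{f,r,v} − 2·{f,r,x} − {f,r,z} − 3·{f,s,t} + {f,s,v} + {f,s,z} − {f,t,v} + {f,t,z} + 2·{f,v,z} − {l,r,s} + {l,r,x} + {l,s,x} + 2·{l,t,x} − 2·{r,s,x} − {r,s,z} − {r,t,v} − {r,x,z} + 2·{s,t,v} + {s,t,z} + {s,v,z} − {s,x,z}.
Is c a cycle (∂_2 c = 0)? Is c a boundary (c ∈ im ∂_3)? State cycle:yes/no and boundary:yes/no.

n_0=8 n_1=27 n_2=33 n_3=13  [Q]
∂1: piv[fl,fr,fs,ft,fv,fx,fz] rk=7  ker:lr,ls,lt,lv,lx,rs,rt,rv,rx,rz,st,sv,sx,sz,tv,tx,tz,vx,vz,xz
∂2: piv[flr,fls,flt,flx,frs,frt,frv,frx,frz,fst,fsv,fsx,fsz,ftv,ftx,ftz,fvx,fvz,rxz] rk=19  ker:lrs,lrx,lsx,ltx,rsx,rsz,rtv,rvx,rvz,stv,stz,svz,sxz,tvz
∂3: piv[flrs,flrx,flsx,fltx,frsx,frtv,frvz,fstv,fstz,fsvz,ftvz] rk=11  ker:lrsx,stvz
∂2c = 2·{f,l} − 3·{f,r} + 6·{f,t} − 2·{f,x} − 3·{f,z} + {l,r} + {l,s} − 4·{r,s} − 2·{r,t} + 3·{r,v} + {r,z} − 2·{s,x} − {s,z} + 2·{t,x} + 2·{t,z} + 3·{v,z} − 2·{x,z}

cycle:no boundary:no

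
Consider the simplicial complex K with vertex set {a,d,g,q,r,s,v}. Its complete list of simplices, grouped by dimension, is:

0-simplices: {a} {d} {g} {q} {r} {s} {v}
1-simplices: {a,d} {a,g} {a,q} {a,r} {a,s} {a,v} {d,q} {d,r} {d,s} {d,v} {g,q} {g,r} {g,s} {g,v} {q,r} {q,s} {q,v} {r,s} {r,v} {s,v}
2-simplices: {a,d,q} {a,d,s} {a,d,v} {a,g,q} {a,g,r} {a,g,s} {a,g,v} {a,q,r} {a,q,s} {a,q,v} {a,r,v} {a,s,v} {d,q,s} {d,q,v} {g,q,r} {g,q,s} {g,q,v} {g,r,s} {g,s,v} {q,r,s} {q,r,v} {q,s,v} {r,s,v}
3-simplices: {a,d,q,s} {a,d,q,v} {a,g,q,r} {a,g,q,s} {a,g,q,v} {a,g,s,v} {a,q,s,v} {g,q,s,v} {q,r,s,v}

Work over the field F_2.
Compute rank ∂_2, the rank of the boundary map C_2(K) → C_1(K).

rank∂_2=13

n_0=7 n_1=20 n_2=23 n_3=9  [Z2]
∂1: piv[ad,ag,aq,ar,as,av] rk=6  ker:dq,dr,ds,dv,gq,gr,gs,gv,qr,qs,qv,rs,rv,sv
∂2: piv[adq,ads,adv,agq,agr,ags,agv,aqr,aqs,aqv,arv,asv,grs] rk=13  ker:dqs,dqv,gqr,gqs,gqv,gsv,qrs,qrv,qsv,rsv
∂3: piv[adqs,adqv,agqr,agqs,agqv,agsv,aqsv,qrsv] rk=8  ker:gqsv
rk∂_2=13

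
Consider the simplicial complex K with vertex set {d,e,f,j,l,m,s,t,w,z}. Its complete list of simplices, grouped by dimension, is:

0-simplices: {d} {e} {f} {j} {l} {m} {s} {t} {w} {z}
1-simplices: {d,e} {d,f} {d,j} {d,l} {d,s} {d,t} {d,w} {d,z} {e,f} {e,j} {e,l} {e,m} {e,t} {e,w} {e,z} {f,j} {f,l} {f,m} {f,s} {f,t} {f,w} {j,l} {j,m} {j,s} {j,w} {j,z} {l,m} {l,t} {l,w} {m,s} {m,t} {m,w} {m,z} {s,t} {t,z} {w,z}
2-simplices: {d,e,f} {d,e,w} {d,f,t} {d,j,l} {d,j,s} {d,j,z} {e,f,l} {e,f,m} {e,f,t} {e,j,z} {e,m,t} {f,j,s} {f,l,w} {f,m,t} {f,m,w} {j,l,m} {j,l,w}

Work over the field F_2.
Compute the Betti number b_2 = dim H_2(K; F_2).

n_0=10 n_1=36 n_2=17  [Z2]
∂1: piv[de,df,dj,dl,ds,dt,dw,dz,em] rk=9  ker:ef,ej,el,et,ew,ez,fj,fl,fm,fs,ft,fw,jl,jm,js,jw,jz,lm,lt,lw,ms,mt,mw,mz,st,tz,wz
∂2: piv[def,dew,dft,djl,djs,djz,efl,efm,eft,ejz,emt,fjs,flw,fmw,jlm,jlw] rk=16  ker:fmt
b_2=(17−16)−0=1

b_2=1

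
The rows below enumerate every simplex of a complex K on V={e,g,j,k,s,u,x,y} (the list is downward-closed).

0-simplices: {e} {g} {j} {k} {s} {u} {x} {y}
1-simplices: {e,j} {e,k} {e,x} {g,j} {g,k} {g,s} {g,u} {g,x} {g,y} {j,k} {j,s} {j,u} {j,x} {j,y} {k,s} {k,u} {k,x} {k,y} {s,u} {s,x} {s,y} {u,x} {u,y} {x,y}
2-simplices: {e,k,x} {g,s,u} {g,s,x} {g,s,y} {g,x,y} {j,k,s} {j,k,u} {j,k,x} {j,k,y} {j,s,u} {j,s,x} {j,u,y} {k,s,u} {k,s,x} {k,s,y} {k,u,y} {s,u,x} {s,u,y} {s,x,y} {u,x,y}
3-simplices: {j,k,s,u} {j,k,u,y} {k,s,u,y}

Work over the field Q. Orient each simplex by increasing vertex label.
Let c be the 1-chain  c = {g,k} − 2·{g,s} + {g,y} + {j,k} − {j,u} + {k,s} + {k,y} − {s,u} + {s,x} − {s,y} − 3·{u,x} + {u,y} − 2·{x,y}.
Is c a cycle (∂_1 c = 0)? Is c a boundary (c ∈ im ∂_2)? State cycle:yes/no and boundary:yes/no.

cycle:yes boundary:no

n_0=8 n_1=24 n_2=20 n_3=3  [Q]
∂1: piv[ej,ek,ex,gj,gs,gu,gy] rk=7  ker:gk,gx,jk,js,ju,jx,jy,ks,ku,kx,ky,su,sx,sy,ux,uy,xy
∂2: piv[ekx,gsu,gsx,gsy,gxy,jks,jku,jkx,jky,jsu,jsx,juy,ksy,sux] rk=14  ker:ksu,ksx,kuy,suy,sxy,uxy
∂3: piv[jksu,jkuy,ksuy] rk=3
∂1c = 0
c vs im∂2: residual ≠ 0 ⇒ not boundary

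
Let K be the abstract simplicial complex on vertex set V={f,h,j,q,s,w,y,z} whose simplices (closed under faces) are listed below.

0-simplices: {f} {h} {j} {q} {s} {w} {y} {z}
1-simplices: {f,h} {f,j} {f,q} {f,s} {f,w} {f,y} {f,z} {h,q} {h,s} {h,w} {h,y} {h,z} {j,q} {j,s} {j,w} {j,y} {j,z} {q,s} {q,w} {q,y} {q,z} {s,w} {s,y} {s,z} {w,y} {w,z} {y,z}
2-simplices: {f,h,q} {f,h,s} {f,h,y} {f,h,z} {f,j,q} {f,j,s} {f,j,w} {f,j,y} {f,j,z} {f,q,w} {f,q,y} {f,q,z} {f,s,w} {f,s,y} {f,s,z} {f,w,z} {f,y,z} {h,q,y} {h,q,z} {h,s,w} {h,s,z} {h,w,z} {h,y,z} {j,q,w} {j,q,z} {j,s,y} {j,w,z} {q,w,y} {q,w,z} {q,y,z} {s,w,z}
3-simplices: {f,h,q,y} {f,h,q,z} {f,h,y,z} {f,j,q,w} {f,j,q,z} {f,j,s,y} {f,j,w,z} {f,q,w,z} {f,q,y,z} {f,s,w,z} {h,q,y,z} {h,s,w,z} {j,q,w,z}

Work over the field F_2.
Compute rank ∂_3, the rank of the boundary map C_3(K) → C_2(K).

rank∂_3=11

n_0=8 n_1=27 n_2=31 n_3=13  [Z2]
∂1: piv[fh,fj,fq,fs,fw,fy,fz] rk=7  ker:hq,hs,hw,hy,hz,jq,js,jw,jy,jz,qs,qw,qy,qz,sw,sy,sz,wy,wz,yz
∂2: piv[fhq,fhs,fhy,fhz,fjq,fjs,fjw,fjy,fjz,fqw,fqy,fqz,fsw,fsy,fsz,fwz,fyz,hsw,qwy] rk=19  ker:hqy,hqz,hsz,hwz,hyz,jqw,jqz,jsy,jwz,qwz,qyz,swz
∂3: piv[fhqy,fhqz,fhyz,fjqw,fjqz,fjsy,fjwz,fqwz,fqyz,fswz,hswz] rk=11  ker:hqyz,jqwz
rk∂_3=11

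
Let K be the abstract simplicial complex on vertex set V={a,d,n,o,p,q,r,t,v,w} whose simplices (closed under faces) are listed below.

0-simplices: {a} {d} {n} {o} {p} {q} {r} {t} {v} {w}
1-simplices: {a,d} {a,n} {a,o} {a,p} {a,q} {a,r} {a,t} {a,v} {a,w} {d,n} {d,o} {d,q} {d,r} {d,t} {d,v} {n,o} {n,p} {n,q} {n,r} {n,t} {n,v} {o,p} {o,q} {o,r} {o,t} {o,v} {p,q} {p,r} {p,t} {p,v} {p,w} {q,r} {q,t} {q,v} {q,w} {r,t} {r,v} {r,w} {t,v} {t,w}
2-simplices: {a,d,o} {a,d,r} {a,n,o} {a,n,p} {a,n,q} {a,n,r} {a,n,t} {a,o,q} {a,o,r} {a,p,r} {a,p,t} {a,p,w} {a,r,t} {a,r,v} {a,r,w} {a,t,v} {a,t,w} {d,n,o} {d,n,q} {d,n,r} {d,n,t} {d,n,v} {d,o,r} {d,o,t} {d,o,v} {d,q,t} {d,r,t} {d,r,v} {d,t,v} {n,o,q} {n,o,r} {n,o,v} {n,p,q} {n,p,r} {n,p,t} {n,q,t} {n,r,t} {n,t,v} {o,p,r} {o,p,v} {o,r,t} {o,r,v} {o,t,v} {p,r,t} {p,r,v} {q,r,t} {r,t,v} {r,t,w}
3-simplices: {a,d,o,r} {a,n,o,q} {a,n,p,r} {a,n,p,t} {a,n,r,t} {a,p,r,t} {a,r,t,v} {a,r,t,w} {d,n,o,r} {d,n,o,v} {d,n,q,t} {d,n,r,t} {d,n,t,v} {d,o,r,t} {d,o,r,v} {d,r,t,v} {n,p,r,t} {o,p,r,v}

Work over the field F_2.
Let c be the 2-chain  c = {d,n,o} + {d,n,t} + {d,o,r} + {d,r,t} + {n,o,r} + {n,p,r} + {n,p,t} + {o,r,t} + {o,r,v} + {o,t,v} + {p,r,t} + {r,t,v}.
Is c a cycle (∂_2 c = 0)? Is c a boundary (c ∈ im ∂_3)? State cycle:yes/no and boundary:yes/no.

cycle:yes boundary:no

n_0=10 n_1=40 n_2=48 n_3=18  [Z2]
∂1: piv[ad,an,ao,ap,aq,ar,at,av,aw] rk=9  ker:dn,do,dq,dr,dt,dv,no,np,nq,nr,nt,nv,op,oq,or,ot,ov,pq,pr,pt,pv,pw,qr,qt,qv,qw,rt,rv,rw,tv,tw
∂2: piv[ado,adr,ano,anp,anq,anr,ant,aoq,aor,apr,apt,apw,art,arv,arw,atv,atw,dno,dnq,dnt,dnv,dot,dov,dqt,drv,npq,opr,opv,qrt] rk=29  ker:dnr,dor,drt,dtv,noq,nor,nov,npr,npt,nqt,nrt,ntv,ort,orv,otv,prt,prv,rtv,rtw
∂3: piv[ador,anoq,anpr,anpt,anrt,aprt,artv,artw,dnor,dnov,dnqt,dnrt,dntv,dort,dorv,drtv,oprv] rk=17  ker:nprt
∂2c = 0
c vs im∂3: residual ≠ 0 ⇒ not boundary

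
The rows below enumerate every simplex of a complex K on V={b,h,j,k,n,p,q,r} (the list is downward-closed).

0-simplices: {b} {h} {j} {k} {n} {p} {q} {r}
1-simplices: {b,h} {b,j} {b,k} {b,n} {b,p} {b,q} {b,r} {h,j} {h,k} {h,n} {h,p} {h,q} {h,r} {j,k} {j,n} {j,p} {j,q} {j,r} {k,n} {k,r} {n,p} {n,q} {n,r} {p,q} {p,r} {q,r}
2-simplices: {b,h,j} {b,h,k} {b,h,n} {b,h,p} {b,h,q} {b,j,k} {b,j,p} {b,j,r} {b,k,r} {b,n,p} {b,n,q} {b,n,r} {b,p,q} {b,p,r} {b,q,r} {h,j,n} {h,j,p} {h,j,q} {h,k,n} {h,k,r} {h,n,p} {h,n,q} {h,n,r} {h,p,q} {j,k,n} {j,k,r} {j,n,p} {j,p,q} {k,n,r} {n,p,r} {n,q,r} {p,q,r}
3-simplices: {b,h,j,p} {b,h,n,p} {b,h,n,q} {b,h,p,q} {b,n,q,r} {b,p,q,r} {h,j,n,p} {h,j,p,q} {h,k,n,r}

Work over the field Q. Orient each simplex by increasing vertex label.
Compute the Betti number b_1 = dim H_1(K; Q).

n_0=8 n_1=26 n_2=32 n_3=9  [Q]
∂1: piv[bh,bj,bk,bn,bp,bq,br] rk=7  ker:hj,hk,hn,hp,hq,hr,jk,jn,jp,jq,jr,kn,kr,np,nq,nr,pq,pr,qr
∂2: piv[bhj,bhk,bhn,bhp,bhq,bjk,bjp,bjr,bkr,bnp,bnq,bnr,bpq,bpr,bqr,hjn,hjq,hkn,hkr] rk=19  ker:hjp,hnp,hnq,hnr,hpq,jkn,jkr,jnp,jpq,knr,npr,nqr,pqr
∂3: piv[bhjp,bhnp,bhnq,bhpq,bnqr,bpqr,hjnp,hjpq,hknr] rk=9
b_1=(26−7)−19=0

b_1=0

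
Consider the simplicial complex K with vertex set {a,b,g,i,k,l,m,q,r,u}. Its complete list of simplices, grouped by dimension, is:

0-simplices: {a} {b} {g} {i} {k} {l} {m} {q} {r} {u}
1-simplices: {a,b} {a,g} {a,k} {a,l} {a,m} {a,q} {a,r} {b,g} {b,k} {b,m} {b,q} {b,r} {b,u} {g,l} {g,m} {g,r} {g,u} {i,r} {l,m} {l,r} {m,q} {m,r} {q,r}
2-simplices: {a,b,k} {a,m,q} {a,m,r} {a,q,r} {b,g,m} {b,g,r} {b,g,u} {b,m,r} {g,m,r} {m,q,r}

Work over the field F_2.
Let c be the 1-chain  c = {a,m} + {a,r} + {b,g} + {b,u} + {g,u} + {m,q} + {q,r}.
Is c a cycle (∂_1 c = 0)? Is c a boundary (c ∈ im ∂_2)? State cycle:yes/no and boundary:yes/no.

cycle:yes boundary:yes

n_0=10 n_1=23 n_2=10  [Z2]
∂1: piv[ab,ag,ak,al,am,aq,ar,bu,ir] rk=9  ker:bg,bk,bm,bq,br,gl,gm,gr,gu,lm,lr,mq,mr,qr
∂2: piv[abk,amq,amr,aqr,bgm,bgr,bgu,bmr] rk=8  ker:gmr,mqr
∂1c = 0
c vs im∂2: reduces to 0 ⇒ boundary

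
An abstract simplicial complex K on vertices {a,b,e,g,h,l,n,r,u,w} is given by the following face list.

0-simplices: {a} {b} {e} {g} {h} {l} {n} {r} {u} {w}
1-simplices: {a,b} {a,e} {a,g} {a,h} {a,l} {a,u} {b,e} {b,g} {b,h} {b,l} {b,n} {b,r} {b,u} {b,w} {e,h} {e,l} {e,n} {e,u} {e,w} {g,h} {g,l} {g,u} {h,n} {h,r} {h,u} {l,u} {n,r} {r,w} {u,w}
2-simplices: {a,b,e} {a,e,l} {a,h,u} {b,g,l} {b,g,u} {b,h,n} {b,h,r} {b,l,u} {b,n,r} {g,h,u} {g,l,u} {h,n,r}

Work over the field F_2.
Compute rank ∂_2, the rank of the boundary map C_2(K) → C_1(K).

rank∂_2=10

n_0=10 n_1=29 n_2=12  [Z2]
∂1: piv[ab,ae,ag,ah,al,au,bn,br,bw] rk=9  ker:be,bg,bh,bl,bu,eh,el,en,eu,ew,gh,gl,gu,hn,hr,hu,lu,nr,rw,uw
∂2: piv[abe,ael,ahu,bgl,bgu,bhn,bhr,blu,bnr,ghu] rk=10  ker:glu,hnr
rk∂_2=10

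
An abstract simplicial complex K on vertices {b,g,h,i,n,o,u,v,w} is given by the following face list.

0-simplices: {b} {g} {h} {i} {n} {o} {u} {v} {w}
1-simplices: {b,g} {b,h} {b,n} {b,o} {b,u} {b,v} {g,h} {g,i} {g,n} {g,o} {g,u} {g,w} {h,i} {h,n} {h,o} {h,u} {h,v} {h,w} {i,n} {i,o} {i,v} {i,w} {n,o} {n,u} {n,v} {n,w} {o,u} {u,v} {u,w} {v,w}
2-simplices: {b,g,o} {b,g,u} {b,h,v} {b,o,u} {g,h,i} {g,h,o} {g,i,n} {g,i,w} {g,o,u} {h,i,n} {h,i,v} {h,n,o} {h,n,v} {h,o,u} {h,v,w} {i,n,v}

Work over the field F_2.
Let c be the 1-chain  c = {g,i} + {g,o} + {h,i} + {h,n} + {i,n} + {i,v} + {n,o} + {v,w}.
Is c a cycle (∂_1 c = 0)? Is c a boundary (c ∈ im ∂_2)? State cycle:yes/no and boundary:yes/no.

cycle:no boundary:no

n_0=9 n_1=30 n_2=16  [Z2]
∂1: piv[bg,bh,bn,bo,bu,bv,gi,gw] rk=8  ker:gh,gn,go,gu,hi,hn,ho,hu,hv,hw,in,io,iv,iw,no,nu,nv,nw,ou,uv,uw,vw
∂2: piv[bgo,bgu,bhv,bou,ghi,gho,gin,giw,hin,hiv,hno,hnv,hou,hvw] rk=14  ker:gou,inv
∂1c = {n} + {w}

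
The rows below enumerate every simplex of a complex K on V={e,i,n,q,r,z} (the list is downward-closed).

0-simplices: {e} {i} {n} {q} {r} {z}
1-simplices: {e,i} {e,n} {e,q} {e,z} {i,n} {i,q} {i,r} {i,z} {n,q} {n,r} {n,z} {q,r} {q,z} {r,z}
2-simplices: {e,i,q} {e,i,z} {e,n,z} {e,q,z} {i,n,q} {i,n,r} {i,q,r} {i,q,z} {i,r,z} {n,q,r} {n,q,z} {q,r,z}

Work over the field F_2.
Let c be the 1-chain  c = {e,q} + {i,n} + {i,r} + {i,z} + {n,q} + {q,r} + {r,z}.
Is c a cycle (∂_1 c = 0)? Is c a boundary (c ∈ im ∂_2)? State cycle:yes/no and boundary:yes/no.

cycle:no boundary:no

n_0=6 n_1=14 n_2=12  [Z2]
∂1: piv[ei,en,eq,ez,ir] rk=5  ker:in,iq,iz,nq,nr,nz,qr,qz,rz
∂2: piv[eiq,eiz,enz,eqz,inq,inr,iqr,irz,nqz] rk=9  ker:iqz,nqr,qrz
∂1c = {e} + {i} + {q} + {r}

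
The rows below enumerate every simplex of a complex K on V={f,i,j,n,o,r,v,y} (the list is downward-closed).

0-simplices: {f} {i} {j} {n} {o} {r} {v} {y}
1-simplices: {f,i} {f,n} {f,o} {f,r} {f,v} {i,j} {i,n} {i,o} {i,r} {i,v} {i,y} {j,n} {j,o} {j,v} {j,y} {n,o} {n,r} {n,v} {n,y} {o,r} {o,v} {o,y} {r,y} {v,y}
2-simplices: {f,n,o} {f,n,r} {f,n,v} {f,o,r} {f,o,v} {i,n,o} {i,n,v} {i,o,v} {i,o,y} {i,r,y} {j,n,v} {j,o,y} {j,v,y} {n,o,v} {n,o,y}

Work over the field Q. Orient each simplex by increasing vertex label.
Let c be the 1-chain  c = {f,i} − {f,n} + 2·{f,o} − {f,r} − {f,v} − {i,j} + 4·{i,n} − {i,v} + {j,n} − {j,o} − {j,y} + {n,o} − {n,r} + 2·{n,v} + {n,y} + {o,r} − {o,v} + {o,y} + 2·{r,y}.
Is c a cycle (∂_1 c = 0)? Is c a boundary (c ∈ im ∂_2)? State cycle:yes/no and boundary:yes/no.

n_0=8 n_1=24 n_2=15  [Q]
∂1: piv[fi,fn,fo,fr,fv,ij,iy] rk=7  ker:in,io,ir,iv,jn,jo,jv,jy,no,nr,nv,ny,or,ov,oy,ry,vy
∂2: piv[fno,fnr,fnv,for,fov,ino,inv,ioy,iry,jnv,joy,jvy,noy] rk=13  ker:iov,nov
∂1c = −{i} + {n} + {o} − 3·{r} − {v} + 3·{y}

cycle:no boundary:no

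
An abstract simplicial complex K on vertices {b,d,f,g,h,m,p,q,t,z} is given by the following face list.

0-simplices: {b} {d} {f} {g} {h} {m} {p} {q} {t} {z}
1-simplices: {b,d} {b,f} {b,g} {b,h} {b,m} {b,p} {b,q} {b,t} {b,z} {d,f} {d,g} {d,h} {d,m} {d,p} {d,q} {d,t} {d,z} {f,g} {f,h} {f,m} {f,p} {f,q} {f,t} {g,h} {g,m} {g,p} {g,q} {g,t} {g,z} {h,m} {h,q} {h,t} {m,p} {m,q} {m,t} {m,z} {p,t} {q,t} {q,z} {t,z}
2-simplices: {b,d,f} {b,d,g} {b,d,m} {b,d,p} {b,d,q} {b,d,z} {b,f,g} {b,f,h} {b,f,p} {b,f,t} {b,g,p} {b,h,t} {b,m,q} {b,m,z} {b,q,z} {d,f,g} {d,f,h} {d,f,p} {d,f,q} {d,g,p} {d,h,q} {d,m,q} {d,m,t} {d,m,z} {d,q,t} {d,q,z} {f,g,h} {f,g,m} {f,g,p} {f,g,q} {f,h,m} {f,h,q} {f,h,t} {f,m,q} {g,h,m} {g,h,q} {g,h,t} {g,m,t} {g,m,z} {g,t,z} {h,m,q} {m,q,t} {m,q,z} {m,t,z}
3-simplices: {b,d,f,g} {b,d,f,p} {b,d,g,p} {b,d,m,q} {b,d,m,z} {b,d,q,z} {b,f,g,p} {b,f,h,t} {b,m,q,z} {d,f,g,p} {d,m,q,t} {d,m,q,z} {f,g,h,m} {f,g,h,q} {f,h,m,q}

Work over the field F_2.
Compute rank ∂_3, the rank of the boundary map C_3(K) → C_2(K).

n_0=10 n_1=40 n_2=44 n_3=15  [Z2]
∂1: piv[bd,bf,bg,bh,bm,bp,bq,bt,bz] rk=9  ker:df,dg,dh,dm,dp,dq,dt,dz,fg,fh,fm,fp,fq,ft,gh,gm,gp,gq,gt,gz,hm,hq,ht,mp,mq,mt,mz,pt,qt,qz,tz
∂2: piv[bdf,bdg,bdm,bdp,bdq,bdz,bfg,bfh,bfp,bft,bgp,bht,bmq,bmz,bqz,dfh,dfq,dhq,dmt,dqt,fgh,fgm,fgq,fhm,fmq,ght,gmt,gmz,gtz] rk=29  ker:dfg,dfp,dgp,dmq,dmz,dqz,fgp,fhq,fht,ghm,ghq,hmq,mqt,mqz,mtz
∂3: piv[bdfg,bdfp,bdgp,bdmq,bdmz,bdqz,bfgp,bfht,bmqz,dmqt,fghm,fghq,fhmq] rk=13  ker:dfgp,dmqz
rk∂_3=13

rank∂_3=13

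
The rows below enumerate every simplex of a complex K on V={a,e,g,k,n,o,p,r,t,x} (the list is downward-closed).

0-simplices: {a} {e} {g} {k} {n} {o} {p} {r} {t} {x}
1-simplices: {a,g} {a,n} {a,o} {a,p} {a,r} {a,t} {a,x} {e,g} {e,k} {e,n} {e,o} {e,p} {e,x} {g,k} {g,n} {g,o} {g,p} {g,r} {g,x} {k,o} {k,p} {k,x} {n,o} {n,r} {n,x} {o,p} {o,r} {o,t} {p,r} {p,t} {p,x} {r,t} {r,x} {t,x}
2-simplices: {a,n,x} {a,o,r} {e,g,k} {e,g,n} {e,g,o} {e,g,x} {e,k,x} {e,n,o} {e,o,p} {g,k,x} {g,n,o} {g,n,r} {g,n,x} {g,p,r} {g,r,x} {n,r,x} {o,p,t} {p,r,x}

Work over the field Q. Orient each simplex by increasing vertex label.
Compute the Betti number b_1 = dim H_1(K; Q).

b_1=10

n_0=10 n_1=34 n_2=18  [Q]
∂1: piv[ag,an,ao,ap,ar,at,ax,eg,ek] rk=9  ker:en,eo,ep,ex,gk,gn,go,gp,gr,gx,ko,kp,kx,no,nr,nx,op,or,ot,pr,pt,px,rt,rx,tx
∂2: piv[anx,aor,egk,egn,ego,egx,ekx,eno,eop,gnr,gnx,gpr,grx,opt,prx] rk=15  ker:gkx,gno,nrx
b_1=(34−9)−15=10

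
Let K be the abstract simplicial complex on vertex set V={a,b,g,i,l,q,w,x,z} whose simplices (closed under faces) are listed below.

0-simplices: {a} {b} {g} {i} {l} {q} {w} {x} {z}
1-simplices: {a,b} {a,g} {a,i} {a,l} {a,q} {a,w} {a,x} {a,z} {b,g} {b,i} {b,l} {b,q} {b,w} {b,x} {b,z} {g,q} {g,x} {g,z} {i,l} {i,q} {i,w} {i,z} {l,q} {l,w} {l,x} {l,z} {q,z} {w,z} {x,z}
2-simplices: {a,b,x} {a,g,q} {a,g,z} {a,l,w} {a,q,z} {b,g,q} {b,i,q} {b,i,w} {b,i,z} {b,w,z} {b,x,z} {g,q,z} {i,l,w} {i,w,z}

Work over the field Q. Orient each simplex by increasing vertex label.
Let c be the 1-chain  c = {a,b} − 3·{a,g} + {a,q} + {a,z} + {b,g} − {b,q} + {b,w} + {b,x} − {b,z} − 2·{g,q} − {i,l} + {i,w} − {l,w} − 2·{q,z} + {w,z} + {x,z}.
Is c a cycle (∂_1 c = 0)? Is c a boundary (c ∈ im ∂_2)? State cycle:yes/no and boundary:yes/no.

cycle:yes boundary:no

n_0=9 n_1=29 n_2=14  [Q]
∂1: piv[ab,ag,ai,al,aq,aw,ax,az] rk=8  ker:bg,bi,bl,bq,bw,bx,bz,gq,gx,gz,il,iq,iw,iz,lq,lw,lx,lz,qz,wz,xz
∂2: piv[abx,agq,agz,alw,aqz,bgq,biq,biw,biz,bwz,bxz,ilw] rk=12  ker:gqz,iwz
∂1c = 0
c vs im∂2: residual ≠ 0 ⇒ not boundary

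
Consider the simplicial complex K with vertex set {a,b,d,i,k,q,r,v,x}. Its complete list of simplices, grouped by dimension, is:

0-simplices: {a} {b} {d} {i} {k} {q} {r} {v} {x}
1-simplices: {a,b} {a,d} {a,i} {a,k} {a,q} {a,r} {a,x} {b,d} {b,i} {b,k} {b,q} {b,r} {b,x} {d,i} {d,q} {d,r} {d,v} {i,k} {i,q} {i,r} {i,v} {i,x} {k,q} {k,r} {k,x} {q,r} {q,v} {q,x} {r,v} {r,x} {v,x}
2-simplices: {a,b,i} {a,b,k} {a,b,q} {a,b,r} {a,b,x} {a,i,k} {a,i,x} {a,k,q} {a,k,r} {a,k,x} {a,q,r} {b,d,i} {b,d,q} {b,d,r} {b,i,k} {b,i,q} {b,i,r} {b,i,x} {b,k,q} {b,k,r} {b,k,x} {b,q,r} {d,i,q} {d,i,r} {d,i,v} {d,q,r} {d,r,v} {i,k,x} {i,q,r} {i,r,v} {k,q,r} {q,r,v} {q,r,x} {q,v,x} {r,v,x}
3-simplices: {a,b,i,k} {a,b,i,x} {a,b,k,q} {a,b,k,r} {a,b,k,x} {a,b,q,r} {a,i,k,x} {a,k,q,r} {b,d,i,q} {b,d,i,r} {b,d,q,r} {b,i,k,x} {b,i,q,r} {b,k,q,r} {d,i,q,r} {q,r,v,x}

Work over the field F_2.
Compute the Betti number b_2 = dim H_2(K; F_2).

b_2=1

n_0=9 n_1=31 n_2=35 n_3=16  [Z2]
∂1: piv[ab,ad,ai,ak,aq,ar,ax,dv] rk=8  ker:bd,bi,bk,bq,br,bx,di,dq,dr,ik,iq,ir,iv,ix,kq,kr,kx,qr,qv,qx,rv,rx,vx
∂2: piv[abi,abk,abq,abr,abx,aik,aix,akq,akr,akx,aqr,bdi,bdq,bdr,biq,bir,div,drv,qrv,qrx,qvx] rk=21  ker:bik,bix,bkq,bkr,bkx,bqr,diq,dir,dqr,ikx,iqr,irv,kqr,rvx
∂3: piv[abik,abix,abkq,abkr,abkx,abqr,aikx,akqr,bdiq,bdir,bdqr,biqr,qrvx] rk=13  ker:bikx,bkqr,diqr
b_2=(35−21)−13=1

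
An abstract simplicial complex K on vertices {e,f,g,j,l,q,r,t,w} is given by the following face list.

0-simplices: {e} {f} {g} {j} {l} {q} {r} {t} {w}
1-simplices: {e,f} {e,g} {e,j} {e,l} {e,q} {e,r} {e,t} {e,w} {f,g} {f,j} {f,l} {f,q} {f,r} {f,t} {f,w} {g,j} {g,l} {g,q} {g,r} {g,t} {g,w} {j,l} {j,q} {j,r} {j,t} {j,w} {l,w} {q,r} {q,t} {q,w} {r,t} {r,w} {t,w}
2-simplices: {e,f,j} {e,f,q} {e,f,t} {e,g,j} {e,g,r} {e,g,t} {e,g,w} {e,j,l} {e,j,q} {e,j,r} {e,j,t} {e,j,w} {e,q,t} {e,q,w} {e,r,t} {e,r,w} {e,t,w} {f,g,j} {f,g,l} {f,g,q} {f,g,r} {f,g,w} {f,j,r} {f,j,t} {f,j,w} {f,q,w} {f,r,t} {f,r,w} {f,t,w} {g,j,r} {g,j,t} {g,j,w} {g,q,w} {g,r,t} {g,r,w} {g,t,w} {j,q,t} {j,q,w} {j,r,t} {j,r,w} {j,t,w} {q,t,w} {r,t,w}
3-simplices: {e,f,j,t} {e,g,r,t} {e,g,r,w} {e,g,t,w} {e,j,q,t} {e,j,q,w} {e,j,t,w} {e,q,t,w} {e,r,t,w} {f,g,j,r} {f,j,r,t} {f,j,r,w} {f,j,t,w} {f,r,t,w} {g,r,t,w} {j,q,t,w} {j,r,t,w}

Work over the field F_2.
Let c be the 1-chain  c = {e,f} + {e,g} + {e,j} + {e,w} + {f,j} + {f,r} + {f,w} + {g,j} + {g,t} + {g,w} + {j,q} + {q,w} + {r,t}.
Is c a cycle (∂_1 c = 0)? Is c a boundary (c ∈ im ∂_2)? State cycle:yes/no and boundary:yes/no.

cycle:yes boundary:yes

n_0=9 n_1=33 n_2=43 n_3=17  [Z2]
∂1: piv[ef,eg,ej,el,eq,er,et,ew] rk=8  ker:fg,fj,fl,fq,fr,ft,fw,gj,gl,gq,gr,gt,gw,jl,jq,jr,jt,jw,lw,qr,qt,qw,rt,rw,tw
∂2: piv[efj,efq,eft,egj,egr,egt,egw,ejl,ejq,ejr,ejt,ejw,eqt,eqw,ert,erw,etw,fgj,fgl,fgq,fgr,fgw] rk=22  ker:fjr,fjt,fjw,fqw,frt,frw,ftw,gjr,gjt,gjw,gqw,grt,grw,gtw,jqt,jqw,jrt,jrw,jtw,qtw,rtw
∂3: piv[efjt,egrt,egrw,egtw,ejqt,ejqw,ejtw,eqtw,ertw,fgjr,fjrt,fjrw,fjtw,frtw] rk=14  ker:grtw,jqtw,jrtw
∂1c = 0
c vs im∂2: reduces to 0 ⇒ boundary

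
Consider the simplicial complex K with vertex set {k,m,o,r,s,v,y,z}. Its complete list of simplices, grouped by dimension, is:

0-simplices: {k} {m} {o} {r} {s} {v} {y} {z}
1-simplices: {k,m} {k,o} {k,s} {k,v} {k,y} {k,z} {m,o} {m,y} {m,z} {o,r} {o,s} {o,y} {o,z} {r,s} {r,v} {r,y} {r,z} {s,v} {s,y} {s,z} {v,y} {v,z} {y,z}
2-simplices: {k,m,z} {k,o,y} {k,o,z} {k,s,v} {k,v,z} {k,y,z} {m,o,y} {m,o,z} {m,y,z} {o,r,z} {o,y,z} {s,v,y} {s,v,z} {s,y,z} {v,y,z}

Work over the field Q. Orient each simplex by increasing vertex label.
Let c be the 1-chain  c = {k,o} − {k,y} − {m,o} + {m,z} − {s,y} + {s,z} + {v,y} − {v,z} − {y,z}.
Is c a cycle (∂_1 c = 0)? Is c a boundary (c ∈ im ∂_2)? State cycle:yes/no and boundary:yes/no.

cycle:yes boundary:yes

n_0=8 n_1=23 n_2=15  [Q]
∂1: piv[km,ko,ks,kv,ky,kz,or] rk=7  ker:mo,my,mz,os,oy,oz,rs,rv,ry,rz,sv,sy,sz,vy,vz,yz
∂2: piv[kmz,koy,koz,ksv,kvz,kyz,moy,moz,orz,svy,svz,syz] rk=12  ker:myz,oyz,vyz
∂1c = 0
c vs im∂2: reduces to 0 ⇒ boundary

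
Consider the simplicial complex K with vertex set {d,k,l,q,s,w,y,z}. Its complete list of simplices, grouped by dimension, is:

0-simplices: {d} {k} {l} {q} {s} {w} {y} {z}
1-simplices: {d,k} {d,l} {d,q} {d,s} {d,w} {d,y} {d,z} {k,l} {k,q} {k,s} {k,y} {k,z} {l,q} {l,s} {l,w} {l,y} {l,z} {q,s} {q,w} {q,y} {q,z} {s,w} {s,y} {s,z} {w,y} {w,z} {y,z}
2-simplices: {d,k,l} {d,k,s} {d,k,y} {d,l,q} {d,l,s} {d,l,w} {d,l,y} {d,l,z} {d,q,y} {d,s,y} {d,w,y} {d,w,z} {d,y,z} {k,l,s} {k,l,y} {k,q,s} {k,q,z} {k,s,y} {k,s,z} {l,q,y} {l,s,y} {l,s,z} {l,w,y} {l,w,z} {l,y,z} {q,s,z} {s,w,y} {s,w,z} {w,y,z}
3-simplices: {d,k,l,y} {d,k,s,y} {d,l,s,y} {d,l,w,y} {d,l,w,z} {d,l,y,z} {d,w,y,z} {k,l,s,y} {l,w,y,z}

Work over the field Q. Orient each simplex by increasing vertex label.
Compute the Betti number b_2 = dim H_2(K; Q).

b_2=3

n_0=8 n_1=27 n_2=29 n_3=9  [Q]
∂1: piv[dk,dl,dq,ds,dw,dy,dz] rk=7  ker:kl,kq,ks,ky,kz,lq,ls,lw,ly,lz,qs,qw,qy,qz,sw,sy,sz,wy,wz,yz
∂2: piv[dkl,dks,dky,dlq,dls,dlw,dly,dlz,dqy,dsy,dwy,dwz,dyz,kqs,kqz,ksz,lsz,swy] rk=18  ker:kls,kly,ksy,lqy,lsy,lwy,lwz,lyz,qsz,swz,wyz
∂3: piv[dkly,dksy,dlsy,dlwy,dlwz,dlyz,dwyz,klsy] rk=8  ker:lwyz
b_2=(29−18)−8=3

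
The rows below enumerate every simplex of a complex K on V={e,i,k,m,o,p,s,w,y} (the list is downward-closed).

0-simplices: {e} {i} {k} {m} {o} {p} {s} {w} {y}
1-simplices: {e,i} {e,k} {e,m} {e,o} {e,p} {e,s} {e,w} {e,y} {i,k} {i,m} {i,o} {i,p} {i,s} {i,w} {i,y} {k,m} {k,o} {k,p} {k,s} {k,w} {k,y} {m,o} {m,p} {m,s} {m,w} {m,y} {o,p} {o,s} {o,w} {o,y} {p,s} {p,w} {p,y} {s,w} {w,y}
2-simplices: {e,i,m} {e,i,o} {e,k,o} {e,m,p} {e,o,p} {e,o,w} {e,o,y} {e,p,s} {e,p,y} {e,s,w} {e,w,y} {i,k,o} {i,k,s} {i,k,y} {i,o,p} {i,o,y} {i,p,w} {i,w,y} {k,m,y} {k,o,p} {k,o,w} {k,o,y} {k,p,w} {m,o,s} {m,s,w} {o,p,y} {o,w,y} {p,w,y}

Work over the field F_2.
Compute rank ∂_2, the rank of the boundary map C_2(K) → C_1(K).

n_0=9 n_1=35 n_2=28  [Z2]
∂1: piv[ei,ek,em,eo,ep,es,ew,ey] rk=8  ker:ik,im,io,ip,is,iw,iy,km,ko,kp,ks,kw,ky,mo,mp,ms,mw,my,op,os,ow,oy,ps,pw,py,sw,wy
∂2: piv[eim,eio,eko,emp,eop,eow,eoy,eps,epy,esw,ewy,iko,iks,iky,iop,ioy,ipw,iwy,kmy,kop,kow,mos,msw] rk=23  ker:koy,kpw,opy,owy,pwy
rk∂_2=23

rank∂_2=23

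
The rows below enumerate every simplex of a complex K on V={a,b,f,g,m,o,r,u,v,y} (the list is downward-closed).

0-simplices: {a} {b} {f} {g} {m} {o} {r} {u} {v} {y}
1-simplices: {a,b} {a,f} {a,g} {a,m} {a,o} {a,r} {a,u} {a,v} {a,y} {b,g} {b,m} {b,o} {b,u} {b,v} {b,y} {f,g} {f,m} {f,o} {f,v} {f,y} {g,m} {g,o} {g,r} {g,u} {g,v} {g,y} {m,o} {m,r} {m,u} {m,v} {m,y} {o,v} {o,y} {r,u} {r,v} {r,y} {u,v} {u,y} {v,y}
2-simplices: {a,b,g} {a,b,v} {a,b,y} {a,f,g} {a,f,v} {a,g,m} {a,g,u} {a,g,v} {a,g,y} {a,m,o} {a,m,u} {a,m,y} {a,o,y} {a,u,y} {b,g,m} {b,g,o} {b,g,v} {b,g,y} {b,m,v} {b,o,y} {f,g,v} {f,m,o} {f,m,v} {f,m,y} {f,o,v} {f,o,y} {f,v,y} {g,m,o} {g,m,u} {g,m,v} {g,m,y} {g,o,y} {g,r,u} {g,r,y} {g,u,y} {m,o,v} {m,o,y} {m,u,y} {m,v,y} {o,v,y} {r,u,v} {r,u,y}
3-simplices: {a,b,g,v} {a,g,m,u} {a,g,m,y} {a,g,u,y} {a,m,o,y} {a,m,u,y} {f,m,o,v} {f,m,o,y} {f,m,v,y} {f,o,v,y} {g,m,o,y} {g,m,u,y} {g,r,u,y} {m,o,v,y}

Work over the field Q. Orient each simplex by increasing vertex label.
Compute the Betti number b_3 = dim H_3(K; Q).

n_0=10 n_1=39 n_2=42 n_3=14  [Q]
∂1: piv[ab,af,ag,am,ao,ar,au,av,ay] rk=9  ker:bg,bm,bo,bu,bv,by,fg,fm,fo,fv,fy,gm,go,gr,gu,gv,gy,mo,mr,mu,mv,my,ov,oy,ru,rv,ry,uv,uy,vy
∂2: piv[abg,abv,aby,afg,afv,agm,agu,agv,agy,amo,amu,amy,aoy,auy,bgm,bgo,bmv,boy,fmo,fmv,fmy,fov,fvy,gru,gry,ruv] rk=26  ker:bgv,bgy,fgv,foy,gmo,gmu,gmv,gmy,goy,guy,mov,moy,muy,mvy,ovy,ruy
∂3: piv[abgv,agmu,agmy,aguy,amoy,amuy,fmov,fmoy,fmvy,fovy,gmoy,gruy] rk=12  ker:gmuy,movy
b_3=(14−12)−0=2

b_3=2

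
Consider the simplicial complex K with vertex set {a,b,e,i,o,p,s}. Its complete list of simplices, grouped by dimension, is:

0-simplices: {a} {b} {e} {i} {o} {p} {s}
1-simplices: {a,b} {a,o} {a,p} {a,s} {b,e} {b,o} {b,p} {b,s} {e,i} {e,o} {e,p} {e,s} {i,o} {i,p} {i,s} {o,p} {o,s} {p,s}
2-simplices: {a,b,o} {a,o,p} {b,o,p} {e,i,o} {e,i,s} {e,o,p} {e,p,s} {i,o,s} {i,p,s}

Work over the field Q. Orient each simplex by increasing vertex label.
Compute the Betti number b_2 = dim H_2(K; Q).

b_2=0

n_0=7 n_1=18 n_2=9  [Q]
∂1: piv[ab,ao,ap,as,be,ei] rk=6  ker:bo,bp,bs,eo,ep,es,io,ip,is,op,os,ps
∂2: piv[abo,aop,bop,eio,eis,eop,eps,ios,ips] rk=9
b_2=(9−9)−0=0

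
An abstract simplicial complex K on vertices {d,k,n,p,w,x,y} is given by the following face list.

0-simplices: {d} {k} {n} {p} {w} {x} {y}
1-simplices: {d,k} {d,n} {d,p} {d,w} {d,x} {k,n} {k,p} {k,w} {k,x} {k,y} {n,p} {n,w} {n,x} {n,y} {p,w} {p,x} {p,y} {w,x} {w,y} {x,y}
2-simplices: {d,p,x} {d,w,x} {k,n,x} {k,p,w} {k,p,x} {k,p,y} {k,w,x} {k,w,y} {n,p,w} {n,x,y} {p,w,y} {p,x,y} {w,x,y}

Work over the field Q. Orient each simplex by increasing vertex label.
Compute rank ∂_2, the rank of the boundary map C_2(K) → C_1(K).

rank∂_2=11

n_0=7 n_1=20 n_2=13  [Q]
∂1: piv[dk,dn,dp,dw,dx,ky] rk=6  ker:kn,kp,kw,kx,np,nw,nx,ny,pw,px,py,wx,wy,xy
∂2: piv[dpx,dwx,knx,kpw,kpx,kpy,kwx,kwy,npw,nxy,pxy] rk=11  ker:pwy,wxy
rk∂_2=11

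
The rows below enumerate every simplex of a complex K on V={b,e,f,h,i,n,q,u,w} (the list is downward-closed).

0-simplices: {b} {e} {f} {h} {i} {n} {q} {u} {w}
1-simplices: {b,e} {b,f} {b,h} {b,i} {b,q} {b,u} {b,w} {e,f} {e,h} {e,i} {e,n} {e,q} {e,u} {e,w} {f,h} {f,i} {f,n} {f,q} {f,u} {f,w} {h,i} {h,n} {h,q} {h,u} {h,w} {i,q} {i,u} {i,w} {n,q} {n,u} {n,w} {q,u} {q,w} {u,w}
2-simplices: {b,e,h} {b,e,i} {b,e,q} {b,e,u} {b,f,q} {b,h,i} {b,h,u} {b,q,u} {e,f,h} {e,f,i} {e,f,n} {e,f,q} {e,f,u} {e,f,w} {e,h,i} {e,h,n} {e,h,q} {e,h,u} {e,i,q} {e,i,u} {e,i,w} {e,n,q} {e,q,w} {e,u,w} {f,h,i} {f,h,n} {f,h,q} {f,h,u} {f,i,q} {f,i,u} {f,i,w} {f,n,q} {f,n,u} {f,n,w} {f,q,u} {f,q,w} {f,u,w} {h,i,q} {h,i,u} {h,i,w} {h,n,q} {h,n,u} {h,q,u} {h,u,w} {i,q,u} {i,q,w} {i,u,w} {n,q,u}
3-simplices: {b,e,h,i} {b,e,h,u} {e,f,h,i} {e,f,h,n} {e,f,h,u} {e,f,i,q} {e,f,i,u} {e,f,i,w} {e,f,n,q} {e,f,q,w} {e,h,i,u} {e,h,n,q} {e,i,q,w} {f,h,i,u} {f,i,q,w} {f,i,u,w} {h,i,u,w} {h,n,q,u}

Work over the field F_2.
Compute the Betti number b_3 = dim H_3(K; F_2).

n_0=9 n_1=34 n_2=48 n_3=18  [Z2]
∂1: piv[be,bf,bh,bi,bq,bu,bw,en] rk=8  ker:ef,eh,ei,eq,eu,ew,fh,fi,fn,fq,fu,fw,hi,hn,hq,hu,hw,iq,iu,iw,nq,nu,nw,qu,qw,uw
∂2: piv[beh,bei,beq,beu,bfq,bhi,bhu,bqu,efh,efi,efn,efq,efu,efw,ehn,ehq,eiq,eiu,eiw,enq,eqw,euw,fnu,fnw,hiw] rk=25  ker:ehi,ehu,fhi,fhn,fhq,fhu,fiq,fiu,fiw,fnq,fqu,fqw,fuw,hiq,hiu,hnq,hnu,hqu,huw,iqu,iqw,iuw,nqu
∂3: piv[behi,behu,efhi,efhn,efhu,efiq,efiu,efiw,efnq,efqw,ehiu,ehnq,eiqw,fiuw,hiuw,hnqu] rk=16  ker:fhiu,fiqw
b_3=(18−16)−0=2

b_3=2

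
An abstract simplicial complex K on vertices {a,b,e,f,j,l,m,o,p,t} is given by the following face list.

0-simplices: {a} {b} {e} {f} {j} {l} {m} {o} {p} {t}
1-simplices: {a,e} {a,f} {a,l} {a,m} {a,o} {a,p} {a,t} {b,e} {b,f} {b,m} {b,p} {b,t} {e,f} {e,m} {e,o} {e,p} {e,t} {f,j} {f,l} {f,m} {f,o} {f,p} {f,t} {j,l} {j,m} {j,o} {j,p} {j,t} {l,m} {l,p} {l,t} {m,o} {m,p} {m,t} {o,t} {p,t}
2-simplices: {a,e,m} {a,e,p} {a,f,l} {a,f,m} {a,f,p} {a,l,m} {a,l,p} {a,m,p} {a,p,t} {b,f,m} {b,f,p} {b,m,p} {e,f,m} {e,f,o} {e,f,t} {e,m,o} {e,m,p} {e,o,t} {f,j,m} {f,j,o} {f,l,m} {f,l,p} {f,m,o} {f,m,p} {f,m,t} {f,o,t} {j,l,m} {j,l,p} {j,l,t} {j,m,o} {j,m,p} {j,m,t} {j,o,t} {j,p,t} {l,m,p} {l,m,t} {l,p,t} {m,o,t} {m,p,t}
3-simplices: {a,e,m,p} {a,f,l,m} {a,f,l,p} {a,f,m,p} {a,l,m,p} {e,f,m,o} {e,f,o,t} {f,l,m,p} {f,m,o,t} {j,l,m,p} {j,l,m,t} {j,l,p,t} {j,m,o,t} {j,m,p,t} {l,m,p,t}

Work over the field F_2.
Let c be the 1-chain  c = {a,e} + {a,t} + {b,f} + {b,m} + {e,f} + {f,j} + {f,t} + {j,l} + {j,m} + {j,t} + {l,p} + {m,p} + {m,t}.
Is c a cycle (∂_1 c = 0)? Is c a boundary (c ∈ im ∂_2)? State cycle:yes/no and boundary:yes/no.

n_0=10 n_1=36 n_2=39 n_3=15  [Z2]
∂1: piv[ae,af,al,am,ao,ap,at,be,fj] rk=9  ker:bf,bm,bp,bt,ef,em,eo,ep,et,fl,fm,fo,fp,ft,jl,jm,jo,jp,jt,lm,lp,lt,mo,mp,mt,ot,pt
∂2: piv[aem,aep,afl,afm,afp,alm,alp,amp,apt,bfm,bfp,efm,efo,eft,emo,eot,fjm,fjo,fmt,jlm,jlp,jlt,jmt,jpt] rk=24  ker:bmp,emp,flm,flp,fmo,fmp,fot,jmo,jmp,jot,lmp,lmt,lpt,mot,mpt
∂3: piv[aemp,aflm,aflp,afmp,almp,efmo,efot,fmot,jlmp,jlmt,jlpt,jmot,jmpt] rk=13  ker:flmp,lmpt
∂1c = 0
c vs im∂2: reduces to 0 ⇒ boundary

cycle:yes boundary:yes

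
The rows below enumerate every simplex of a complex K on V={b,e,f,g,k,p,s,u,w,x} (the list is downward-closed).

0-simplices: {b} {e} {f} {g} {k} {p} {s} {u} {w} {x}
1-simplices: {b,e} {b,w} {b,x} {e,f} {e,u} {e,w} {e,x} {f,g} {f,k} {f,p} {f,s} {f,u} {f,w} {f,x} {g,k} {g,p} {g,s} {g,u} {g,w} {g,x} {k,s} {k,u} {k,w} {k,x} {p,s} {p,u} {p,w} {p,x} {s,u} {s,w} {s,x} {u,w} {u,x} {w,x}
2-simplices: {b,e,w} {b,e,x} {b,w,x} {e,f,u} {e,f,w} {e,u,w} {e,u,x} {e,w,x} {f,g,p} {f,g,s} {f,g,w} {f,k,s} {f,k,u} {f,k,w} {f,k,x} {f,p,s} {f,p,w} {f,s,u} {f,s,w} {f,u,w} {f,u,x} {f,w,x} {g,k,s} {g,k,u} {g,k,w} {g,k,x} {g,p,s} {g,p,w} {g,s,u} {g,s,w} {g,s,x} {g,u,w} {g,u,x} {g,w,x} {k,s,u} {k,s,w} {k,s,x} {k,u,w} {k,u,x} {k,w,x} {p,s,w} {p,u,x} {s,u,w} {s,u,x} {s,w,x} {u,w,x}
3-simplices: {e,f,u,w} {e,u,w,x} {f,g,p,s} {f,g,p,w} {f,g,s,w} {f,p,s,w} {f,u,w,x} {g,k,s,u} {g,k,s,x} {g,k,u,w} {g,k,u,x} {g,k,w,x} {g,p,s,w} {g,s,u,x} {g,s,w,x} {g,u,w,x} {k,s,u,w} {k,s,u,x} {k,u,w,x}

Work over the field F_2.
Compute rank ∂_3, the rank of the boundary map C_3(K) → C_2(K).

rank∂_3=16

n_0=10 n_1=34 n_2=46 n_3=19  [Z2]
∂1: piv[be,bw,bx,ef,eu,fg,fk,fp,fs] rk=9  ker:ew,ex,fu,fw,fx,gk,gp,gs,gu,gw,gx,ks,ku,kw,kx,ps,pu,pw,px,su,sw,sx,uw,ux,wx
∂2: piv[bew,bex,bwx,efu,efw,euw,eux,fgp,fgs,fgw,fks,fku,fkw,fkx,fps,fpw,fsu,fsw,fux,gks,gku,gkx,gsx,pux] rk=24  ker:ewx,fuw,fwx,gkw,gps,gpw,gsu,gsw,guw,gux,gwx,ksu,ksw,ksx,kuw,kux,kwx,psw,suw,sux,swx,uwx
∂3: piv[efuw,euwx,fgps,fgpw,fgsw,fpsw,fuwx,gksu,gksx,gkuw,gkux,gkwx,gsux,gswx,guwx,ksuw] rk=16  ker:gpsw,ksux,kuwx
rk∂_3=16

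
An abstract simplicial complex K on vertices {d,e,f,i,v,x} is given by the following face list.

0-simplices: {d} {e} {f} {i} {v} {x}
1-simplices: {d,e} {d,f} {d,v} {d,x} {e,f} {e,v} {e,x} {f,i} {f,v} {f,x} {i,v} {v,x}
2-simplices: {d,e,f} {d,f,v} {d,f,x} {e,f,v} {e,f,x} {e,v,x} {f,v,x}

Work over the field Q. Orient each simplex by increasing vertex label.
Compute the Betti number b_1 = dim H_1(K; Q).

n_0=6 n_1=12 n_2=7  [Q]
∂1: piv[de,df,dv,dx,fi] rk=5  ker:ef,ev,ex,fv,fx,iv,vx
∂2: piv[def,dfv,dfx,efv,efx,evx] rk=6  ker:fvx
b_1=(12−5)−6=1

b_1=1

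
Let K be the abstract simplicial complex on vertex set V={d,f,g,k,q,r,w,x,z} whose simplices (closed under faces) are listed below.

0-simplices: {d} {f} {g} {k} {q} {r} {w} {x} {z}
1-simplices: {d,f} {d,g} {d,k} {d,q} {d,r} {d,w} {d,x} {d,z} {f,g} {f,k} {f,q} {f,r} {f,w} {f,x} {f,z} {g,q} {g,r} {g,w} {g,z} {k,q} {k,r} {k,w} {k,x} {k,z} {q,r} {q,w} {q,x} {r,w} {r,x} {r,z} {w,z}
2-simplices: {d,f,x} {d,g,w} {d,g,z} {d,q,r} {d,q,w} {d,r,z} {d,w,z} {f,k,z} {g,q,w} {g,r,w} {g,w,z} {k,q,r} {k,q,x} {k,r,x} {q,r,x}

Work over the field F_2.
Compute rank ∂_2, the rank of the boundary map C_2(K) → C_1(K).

n_0=9 n_1=31 n_2=15  [Z2]
∂1: piv[df,dg,dk,dq,dr,dw,dx,dz] rk=8  ker:fg,fk,fq,fr,fw,fx,fz,gq,gr,gw,gz,kq,kr,kw,kx,kz,qr,qw,qx,rw,rx,rz,wz
∂2: piv[dfx,dgw,dgz,dqr,dqw,drz,dwz,fkz,gqw,grw,kqr,kqx,krx] rk=13  ker:gwz,qrx
rk∂_2=13

rank∂_2=13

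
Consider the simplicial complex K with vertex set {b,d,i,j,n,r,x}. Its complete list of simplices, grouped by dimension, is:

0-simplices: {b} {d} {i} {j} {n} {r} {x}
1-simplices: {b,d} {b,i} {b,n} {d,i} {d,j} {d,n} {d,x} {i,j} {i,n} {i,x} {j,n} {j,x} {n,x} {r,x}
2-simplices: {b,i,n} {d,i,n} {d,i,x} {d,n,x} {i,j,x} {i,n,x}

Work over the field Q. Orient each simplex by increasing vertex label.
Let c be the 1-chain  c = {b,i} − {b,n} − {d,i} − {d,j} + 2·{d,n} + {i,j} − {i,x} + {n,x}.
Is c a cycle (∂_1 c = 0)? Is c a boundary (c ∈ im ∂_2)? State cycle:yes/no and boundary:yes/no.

n_0=7 n_1=14 n_2=6  [Q]
∂1: piv[bd,bi,bn,dj,dx,rx] rk=6  ker:di,dn,ij,in,ix,jn,jx,nx
∂2: piv[bin,din,dix,dnx,ijx] rk=5  ker:inx
∂1c = 0
c vs im∂2: residual ≠ 0 ⇒ not boundary

cycle:yes boundary:no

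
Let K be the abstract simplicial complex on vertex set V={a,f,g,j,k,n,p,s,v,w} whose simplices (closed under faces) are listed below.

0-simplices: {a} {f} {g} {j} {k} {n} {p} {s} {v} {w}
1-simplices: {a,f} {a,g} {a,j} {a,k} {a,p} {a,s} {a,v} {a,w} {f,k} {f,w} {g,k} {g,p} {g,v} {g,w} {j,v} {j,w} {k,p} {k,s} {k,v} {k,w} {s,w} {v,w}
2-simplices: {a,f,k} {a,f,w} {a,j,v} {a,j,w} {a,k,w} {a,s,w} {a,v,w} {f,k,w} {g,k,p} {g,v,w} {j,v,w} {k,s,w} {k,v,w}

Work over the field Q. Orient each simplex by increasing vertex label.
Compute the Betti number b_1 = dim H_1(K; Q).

n_0=10 n_1=22 n_2=13  [Q]
∂1: piv[af,ag,aj,ak,ap,as,av,aw] rk=8  ker:fk,fw,gk,gp,gv,gw,jv,jw,kp,ks,kv,kw,sw,vw
∂2: piv[afk,afw,ajv,ajw,akw,asw,avw,gkp,gvw,ksw,kvw] rk=11  ker:fkw,jvw
b_1=(22−8)−11=3

b_1=3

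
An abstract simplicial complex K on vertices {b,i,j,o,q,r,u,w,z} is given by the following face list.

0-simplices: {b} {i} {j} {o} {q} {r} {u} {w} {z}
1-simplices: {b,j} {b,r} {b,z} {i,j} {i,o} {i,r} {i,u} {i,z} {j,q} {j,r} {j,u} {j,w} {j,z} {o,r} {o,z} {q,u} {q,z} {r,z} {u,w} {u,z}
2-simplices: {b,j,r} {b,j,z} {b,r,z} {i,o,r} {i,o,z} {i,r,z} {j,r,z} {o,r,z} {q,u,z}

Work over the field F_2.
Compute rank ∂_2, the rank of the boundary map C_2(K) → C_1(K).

rank∂_2=7

n_0=9 n_1=20 n_2=9  [Z2]
∂1: piv[bj,br,bz,ij,io,iu,jq,jw] rk=8  ker:ir,iz,jr,ju,jz,or,oz,qu,qz,rz,uw,uz
∂2: piv[bjr,bjz,brz,ior,ioz,irz,quz] rk=7  ker:jrz,orz
rk∂_2=7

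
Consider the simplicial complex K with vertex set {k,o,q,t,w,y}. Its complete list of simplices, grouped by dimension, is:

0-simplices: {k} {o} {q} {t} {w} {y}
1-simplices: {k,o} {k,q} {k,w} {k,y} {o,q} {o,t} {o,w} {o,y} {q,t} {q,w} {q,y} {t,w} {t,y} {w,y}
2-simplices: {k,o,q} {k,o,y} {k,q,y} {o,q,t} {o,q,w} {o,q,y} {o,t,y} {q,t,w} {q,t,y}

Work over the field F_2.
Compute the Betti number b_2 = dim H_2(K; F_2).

n_0=6 n_1=14 n_2=9  [Z2]
∂1: piv[ko,kq,kw,ky,ot] rk=5  ker:oq,ow,oy,qt,qw,qy,tw,ty,wy
∂2: piv[koq,koy,kqy,oqt,oqw,oty,qtw] rk=7  ker:oqy,qty
b_2=(9−7)−0=2

b_2=2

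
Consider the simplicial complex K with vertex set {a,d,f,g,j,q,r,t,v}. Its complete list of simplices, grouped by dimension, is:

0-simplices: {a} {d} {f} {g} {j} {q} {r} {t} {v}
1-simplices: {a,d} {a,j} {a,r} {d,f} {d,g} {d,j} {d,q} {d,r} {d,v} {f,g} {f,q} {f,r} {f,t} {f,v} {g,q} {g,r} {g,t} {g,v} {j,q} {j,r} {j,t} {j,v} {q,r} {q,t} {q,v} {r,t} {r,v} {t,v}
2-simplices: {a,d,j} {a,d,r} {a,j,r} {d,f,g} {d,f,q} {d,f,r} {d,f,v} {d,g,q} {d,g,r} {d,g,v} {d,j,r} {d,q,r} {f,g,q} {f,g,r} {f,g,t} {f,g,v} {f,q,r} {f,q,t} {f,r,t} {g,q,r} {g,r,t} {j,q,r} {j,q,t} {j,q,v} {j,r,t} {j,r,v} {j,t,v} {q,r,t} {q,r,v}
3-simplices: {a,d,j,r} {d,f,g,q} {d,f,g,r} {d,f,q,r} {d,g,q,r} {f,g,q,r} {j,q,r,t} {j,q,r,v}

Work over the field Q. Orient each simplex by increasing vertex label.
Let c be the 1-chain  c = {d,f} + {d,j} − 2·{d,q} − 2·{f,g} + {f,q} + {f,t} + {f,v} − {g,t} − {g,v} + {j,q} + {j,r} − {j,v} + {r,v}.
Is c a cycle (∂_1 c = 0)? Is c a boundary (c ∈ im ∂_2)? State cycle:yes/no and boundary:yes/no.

cycle:yes boundary:yes

n_0=9 n_1=28 n_2=29 n_3=8  [Q]
∂1: piv[ad,aj,ar,df,dg,dq,dv,ft] rk=8  ker:dj,dr,fg,fq,fr,fv,gq,gr,gt,gv,jq,jr,jt,jv,qr,qt,qv,rt,rv,tv
∂2: piv[adj,adr,ajr,dfg,dfq,dfr,dfv,dgq,dgr,dgv,dqr,fgt,fqt,frt,jqr,jqt,jqv,jrv,jtv] rk=19  ker:djr,fgq,fgr,fgv,fqr,gqr,grt,jrt,qrt,qrv
∂3: piv[adjr,dfgq,dfgr,dfqr,dgqr,jqrt,jqrv] rk=7  ker:fgqr
∂1c = 0
c vs im∂2: reduces to 0 ⇒ boundary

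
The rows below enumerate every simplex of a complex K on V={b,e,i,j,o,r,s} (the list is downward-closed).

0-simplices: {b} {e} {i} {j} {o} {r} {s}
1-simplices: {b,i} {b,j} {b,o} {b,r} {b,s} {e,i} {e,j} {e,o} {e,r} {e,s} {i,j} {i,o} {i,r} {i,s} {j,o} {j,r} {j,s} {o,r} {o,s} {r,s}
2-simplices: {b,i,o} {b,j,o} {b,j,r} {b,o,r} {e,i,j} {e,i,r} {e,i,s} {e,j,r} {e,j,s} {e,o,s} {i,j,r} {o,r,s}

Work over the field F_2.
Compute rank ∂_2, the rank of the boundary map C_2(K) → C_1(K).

n_0=7 n_1=20 n_2=12  [Z2]
∂1: piv[bi,bj,bo,br,bs,ei] rk=6  ker:ej,eo,er,es,ij,io,ir,is,jo,jr,js,or,os,rs
∂2: piv[bio,bjo,bjr,bor,eij,eir,eis,ejr,ejs,eos,ors] rk=11  ker:ijr
rk∂_2=11

rank∂_2=11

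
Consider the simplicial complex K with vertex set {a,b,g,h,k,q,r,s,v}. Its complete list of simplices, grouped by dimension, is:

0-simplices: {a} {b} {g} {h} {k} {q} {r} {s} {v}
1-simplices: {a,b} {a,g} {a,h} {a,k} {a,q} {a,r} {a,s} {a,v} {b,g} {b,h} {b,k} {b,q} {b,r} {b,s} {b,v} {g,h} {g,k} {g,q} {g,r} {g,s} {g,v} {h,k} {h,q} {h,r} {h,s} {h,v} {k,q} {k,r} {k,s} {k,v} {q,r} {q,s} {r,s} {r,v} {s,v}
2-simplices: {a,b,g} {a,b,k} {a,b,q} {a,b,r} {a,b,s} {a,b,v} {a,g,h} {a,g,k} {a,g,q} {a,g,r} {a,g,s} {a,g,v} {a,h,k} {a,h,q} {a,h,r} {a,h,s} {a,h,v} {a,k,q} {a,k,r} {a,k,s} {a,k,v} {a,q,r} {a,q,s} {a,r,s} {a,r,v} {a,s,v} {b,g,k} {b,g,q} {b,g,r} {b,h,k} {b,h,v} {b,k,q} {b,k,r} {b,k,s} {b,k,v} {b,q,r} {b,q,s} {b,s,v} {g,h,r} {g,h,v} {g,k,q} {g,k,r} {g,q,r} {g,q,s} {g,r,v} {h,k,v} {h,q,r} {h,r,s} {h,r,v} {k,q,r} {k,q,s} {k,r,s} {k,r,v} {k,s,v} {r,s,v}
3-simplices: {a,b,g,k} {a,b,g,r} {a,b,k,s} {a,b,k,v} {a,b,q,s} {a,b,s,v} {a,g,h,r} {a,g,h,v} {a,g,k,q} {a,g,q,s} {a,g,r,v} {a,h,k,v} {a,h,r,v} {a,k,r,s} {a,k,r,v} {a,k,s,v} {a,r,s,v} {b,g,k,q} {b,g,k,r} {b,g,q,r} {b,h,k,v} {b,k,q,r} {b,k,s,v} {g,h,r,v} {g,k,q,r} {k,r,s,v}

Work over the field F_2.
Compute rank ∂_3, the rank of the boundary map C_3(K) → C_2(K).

rank∂_3=22

n_0=9 n_1=35 n_2=55 n_3=26  [Z2]
∂1: piv[ab,ag,ah,ak,aq,ar,as,av] rk=8  ker:bg,bh,bk,bq,br,bs,bv,gh,gk,gq,gr,gs,gv,hk,hq,hr,hs,hv,kq,kr,ks,kv,qr,qs,rs,rv,sv
∂2: piv[abg,abk,abq,abr,abs,abv,agh,agk,agq,agr,ags,agv,ahk,ahq,ahr,ahs,ahv,akq,akr,aks,akv,aqr,aqs,ars,arv,asv,bhk] rk=27  ker:bgk,bgq,bgr,bhv,bkq,bkr,bks,bkv,bqr,bqs,bsv,ghr,ghv,gkq,gkr,gqr,gqs,grv,hkv,hqr,hrs,hrv,kqr,kqs,krs,krv,ksv,rsv
∂3: piv[abgk,abgr,abks,abkv,abqs,absv,aghr,aghv,agkq,agqs,agrv,ahkv,ahrv,akrs,akrv,aksv,arsv,bgkq,bgkr,bgqr,bhkv,bkqr] rk=22  ker:bksv,ghrv,gkqr,krsv
rk∂_3=22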